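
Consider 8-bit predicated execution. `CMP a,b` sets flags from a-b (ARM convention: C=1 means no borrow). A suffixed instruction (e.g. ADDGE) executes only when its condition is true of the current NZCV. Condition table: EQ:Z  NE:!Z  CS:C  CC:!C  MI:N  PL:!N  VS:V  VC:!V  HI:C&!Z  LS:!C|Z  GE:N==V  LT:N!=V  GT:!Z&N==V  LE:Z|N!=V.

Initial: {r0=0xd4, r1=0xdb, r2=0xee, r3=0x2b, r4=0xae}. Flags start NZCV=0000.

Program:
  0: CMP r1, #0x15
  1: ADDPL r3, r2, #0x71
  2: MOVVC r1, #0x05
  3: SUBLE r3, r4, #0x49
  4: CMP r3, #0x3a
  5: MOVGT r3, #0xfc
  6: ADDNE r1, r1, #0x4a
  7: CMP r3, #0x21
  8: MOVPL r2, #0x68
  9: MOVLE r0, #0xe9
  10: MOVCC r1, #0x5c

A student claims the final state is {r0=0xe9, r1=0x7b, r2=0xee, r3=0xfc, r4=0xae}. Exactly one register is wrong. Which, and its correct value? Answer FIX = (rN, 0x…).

FIX = (r1, 0x4f)

[0] flags=1010 → (cmp)
[1] flags=1010 PL?F → skip
[2] flags=1010 VC?T → r1=0x05
[3] flags=1010 LE?T → r3=0x65
[4] flags=0010 → (cmp)
[5] flags=0010 GT?T → r3=0xfc
[6] flags=0010 NE?T → r1=0x4f
[7] flags=1010 → (cmp)
[8] flags=1010 PL?F → skip
[9] flags=1010 LE?T → r0=0xe9
[10] flags=1010 CC?F → skip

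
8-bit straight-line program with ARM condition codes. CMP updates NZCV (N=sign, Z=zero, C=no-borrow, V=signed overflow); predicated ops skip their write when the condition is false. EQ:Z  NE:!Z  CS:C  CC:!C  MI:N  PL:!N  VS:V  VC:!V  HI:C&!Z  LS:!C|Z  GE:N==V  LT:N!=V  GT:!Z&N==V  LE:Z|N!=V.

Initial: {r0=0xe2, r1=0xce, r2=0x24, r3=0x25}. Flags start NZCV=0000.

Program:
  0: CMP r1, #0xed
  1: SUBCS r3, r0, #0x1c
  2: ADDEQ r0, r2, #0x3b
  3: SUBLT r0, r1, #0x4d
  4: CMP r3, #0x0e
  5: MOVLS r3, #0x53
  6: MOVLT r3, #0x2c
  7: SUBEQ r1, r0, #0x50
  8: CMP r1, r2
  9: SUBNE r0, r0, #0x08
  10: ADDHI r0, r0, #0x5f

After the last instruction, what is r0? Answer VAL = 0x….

[0] flags=1000 → (cmp)
[1] flags=1000 CS?F → skip
[2] flags=1000 EQ?F → skip
[3] flags=1000 LT?T → r0=0x81
[4] flags=0010 → (cmp)
[5] flags=0010 LS?F → skip
[6] flags=0010 LT?F → skip
[7] flags=0010 EQ?F → skip
[8] flags=1010 → (cmp)
[9] flags=1010 NE?T → r0=0x79
[10] flags=1010 HI?T → r0=0xd8

VAL = 0xd8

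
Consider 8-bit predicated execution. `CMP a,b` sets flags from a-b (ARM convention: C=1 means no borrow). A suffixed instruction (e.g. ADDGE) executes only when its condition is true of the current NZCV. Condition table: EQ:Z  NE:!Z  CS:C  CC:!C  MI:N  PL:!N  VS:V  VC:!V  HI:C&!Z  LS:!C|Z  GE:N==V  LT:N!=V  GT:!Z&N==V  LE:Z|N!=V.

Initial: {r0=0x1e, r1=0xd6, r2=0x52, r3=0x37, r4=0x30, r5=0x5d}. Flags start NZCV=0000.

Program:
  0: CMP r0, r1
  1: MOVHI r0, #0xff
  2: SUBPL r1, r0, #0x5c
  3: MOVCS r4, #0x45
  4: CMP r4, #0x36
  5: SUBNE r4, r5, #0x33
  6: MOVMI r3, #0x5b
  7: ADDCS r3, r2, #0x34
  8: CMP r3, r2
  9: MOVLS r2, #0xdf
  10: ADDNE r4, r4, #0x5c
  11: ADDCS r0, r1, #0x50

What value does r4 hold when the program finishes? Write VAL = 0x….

VAL = 0x86

0: ✓ CMP  NZCV=0000
1: · MOVHI
2: ✓ SUBPL  r1←0xc2
3: · MOVCS
4: ✓ CMP  NZCV=1000
5: ✓ SUBNE  r4←0x2a
6: ✓ MOVMI  r3←0x5b
7: · ADDCS
8: ✓ CMP  NZCV=0010
9: · MOVLS
10: ✓ ADDNE  r4←0x86
11: ✓ ADDCS  r0←0x12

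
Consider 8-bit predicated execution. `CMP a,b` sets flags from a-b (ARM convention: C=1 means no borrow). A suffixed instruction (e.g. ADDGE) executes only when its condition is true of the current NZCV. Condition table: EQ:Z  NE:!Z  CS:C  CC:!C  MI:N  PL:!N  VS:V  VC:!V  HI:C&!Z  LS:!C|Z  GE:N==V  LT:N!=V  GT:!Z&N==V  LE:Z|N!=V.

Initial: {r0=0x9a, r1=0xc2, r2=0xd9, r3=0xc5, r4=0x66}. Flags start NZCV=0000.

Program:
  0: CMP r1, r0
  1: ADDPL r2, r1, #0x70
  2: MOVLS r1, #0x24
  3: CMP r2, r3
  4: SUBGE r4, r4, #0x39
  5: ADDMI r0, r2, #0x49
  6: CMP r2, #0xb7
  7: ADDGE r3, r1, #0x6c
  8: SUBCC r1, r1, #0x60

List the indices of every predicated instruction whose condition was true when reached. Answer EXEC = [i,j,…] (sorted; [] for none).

EXEC = [1,4,7,8]

0: ✓ CMP  NZCV=0010
1: ✓ ADDPL  r2←0x32
2: · MOVLS
3: ✓ CMP  NZCV=0000
4: ✓ SUBGE  r4←0x2d
5: · ADDMI
6: ✓ CMP  NZCV=0000
7: ✓ ADDGE  r3←0x2e
8: ✓ SUBCC  r1←0x62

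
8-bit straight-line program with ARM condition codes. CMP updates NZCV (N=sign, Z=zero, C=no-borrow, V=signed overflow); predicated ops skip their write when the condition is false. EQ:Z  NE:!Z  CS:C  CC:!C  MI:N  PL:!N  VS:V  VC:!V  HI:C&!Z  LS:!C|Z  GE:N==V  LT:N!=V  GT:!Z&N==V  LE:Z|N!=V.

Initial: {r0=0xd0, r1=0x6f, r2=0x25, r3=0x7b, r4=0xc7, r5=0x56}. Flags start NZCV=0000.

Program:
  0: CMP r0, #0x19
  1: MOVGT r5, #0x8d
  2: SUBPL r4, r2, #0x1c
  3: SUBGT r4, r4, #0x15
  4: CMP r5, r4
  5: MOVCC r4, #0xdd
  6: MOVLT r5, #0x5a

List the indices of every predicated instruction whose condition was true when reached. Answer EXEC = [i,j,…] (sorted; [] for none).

[0] flags=1010 → (cmp)
[1] flags=1010 GT?F → skip
[2] flags=1010 PL?F → skip
[3] flags=1010 GT?F → skip
[4] flags=1001 → (cmp)
[5] flags=1001 CC?T → r4=0xdd
[6] flags=1001 LT?F → skip

EXEC = [5]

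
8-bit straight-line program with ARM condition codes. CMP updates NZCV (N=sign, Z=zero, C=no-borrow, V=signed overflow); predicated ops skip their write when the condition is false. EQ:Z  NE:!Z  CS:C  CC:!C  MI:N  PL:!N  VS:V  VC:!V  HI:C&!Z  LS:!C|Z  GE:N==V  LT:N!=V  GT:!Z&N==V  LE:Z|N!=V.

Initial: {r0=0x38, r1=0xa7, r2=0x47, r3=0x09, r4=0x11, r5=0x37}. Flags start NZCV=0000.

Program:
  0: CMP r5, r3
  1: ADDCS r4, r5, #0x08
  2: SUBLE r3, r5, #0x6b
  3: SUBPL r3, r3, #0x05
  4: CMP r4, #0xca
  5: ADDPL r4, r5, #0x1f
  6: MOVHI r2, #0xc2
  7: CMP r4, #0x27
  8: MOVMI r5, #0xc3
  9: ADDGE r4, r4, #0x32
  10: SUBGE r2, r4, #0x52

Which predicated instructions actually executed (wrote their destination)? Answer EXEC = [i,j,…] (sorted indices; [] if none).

EXEC = [1,3,5,9,10]

0: ✓ CMP  NZCV=0010
1: ✓ ADDCS  r4←0x3f
2: · SUBLE
3: ✓ SUBPL  r3←0x04
4: ✓ CMP  NZCV=0000
5: ✓ ADDPL  r4←0x56
6: · MOVHI
7: ✓ CMP  NZCV=0010
8: · MOVMI
9: ✓ ADDGE  r4←0x88
10: ✓ SUBGE  r2←0x36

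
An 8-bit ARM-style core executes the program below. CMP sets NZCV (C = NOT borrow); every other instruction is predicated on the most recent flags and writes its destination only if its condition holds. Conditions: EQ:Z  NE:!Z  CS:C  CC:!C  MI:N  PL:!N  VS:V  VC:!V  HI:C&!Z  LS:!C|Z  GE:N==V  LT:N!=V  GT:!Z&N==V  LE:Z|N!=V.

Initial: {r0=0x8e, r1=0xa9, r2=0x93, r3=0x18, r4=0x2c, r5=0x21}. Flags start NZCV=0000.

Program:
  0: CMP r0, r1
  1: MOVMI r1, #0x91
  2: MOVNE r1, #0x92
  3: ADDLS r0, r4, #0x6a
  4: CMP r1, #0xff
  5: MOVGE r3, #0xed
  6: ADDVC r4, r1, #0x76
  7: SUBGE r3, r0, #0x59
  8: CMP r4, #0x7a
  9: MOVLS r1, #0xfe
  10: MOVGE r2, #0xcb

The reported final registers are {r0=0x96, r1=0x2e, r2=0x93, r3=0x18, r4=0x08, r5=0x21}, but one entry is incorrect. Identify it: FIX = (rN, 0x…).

[0] flags=1000 → (cmp)
[1] flags=1000 MI?T → r1=0x91
[2] flags=1000 NE?T → r1=0x92
[3] flags=1000 LS?T → r0=0x96
[4] flags=1000 → (cmp)
[5] flags=1000 GE?F → skip
[6] flags=1000 VC?T → r4=0x08
[7] flags=1000 GE?F → skip
[8] flags=1000 → (cmp)
[9] flags=1000 LS?T → r1=0xfe
[10] flags=1000 GE?F → skip

FIX = (r1, 0xfe)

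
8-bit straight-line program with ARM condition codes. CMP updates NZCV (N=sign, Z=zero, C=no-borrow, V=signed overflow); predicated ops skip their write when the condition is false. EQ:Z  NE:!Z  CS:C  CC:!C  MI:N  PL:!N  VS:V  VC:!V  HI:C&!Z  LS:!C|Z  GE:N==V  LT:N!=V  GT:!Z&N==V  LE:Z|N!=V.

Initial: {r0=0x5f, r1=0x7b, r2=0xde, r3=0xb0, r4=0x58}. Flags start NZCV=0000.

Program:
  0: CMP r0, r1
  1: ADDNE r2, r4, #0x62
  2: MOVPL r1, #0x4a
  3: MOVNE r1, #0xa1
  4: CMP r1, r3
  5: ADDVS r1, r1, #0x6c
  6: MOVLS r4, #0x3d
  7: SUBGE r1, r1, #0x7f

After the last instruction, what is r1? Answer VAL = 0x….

VAL = 0xa1

[0] flags=1000 → (cmp)
[1] flags=1000 NE?T → r2=0xba
[2] flags=1000 PL?F → skip
[3] flags=1000 NE?T → r1=0xa1
[4] flags=1000 → (cmp)
[5] flags=1000 VS?F → skip
[6] flags=1000 LS?T → r4=0x3d
[7] flags=1000 GE?F → skip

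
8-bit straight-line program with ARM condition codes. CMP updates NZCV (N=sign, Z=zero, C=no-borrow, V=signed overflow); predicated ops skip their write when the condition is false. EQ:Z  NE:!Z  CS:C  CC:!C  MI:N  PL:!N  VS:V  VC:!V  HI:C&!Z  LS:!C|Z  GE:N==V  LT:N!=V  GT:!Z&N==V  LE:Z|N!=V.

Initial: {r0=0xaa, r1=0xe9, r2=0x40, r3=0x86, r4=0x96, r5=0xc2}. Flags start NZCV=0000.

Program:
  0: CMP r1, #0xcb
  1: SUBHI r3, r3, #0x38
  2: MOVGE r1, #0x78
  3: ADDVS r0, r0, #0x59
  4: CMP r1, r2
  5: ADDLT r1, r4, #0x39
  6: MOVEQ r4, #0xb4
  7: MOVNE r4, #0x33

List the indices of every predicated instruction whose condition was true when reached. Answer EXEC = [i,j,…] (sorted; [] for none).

EXEC = [1,2,7]

[0] flags=0010 → (cmp)
[1] flags=0010 HI?T → r3=0x4e
[2] flags=0010 GE?T → r1=0x78
[3] flags=0010 VS?F → skip
[4] flags=0010 → (cmp)
[5] flags=0010 LT?F → skip
[6] flags=0010 EQ?F → skip
[7] flags=0010 NE?T → r4=0x33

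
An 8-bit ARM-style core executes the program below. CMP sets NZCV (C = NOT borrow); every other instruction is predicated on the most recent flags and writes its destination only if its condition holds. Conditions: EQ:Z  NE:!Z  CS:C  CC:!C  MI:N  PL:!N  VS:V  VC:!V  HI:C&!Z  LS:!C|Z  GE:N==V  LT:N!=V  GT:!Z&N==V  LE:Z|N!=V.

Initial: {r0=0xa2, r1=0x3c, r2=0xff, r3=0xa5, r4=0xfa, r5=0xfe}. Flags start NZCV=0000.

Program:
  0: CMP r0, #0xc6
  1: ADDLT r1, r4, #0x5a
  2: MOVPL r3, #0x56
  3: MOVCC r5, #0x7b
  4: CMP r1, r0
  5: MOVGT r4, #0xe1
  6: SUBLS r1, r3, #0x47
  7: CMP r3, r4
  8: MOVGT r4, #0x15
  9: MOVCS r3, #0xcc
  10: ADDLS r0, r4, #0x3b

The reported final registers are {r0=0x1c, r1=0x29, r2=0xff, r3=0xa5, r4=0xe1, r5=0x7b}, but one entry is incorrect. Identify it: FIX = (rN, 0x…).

0: ✓ CMP  NZCV=1000
1: ✓ ADDLT  r1←0x54
2: · MOVPL
3: ✓ MOVCC  r5←0x7b
4: ✓ CMP  NZCV=1001
5: ✓ MOVGT  r4←0xe1
6: ✓ SUBLS  r1←0x5e
7: ✓ CMP  NZCV=1000
8: · MOVGT
9: · MOVCS
10: ✓ ADDLS  r0←0x1c

FIX = (r1, 0x5e)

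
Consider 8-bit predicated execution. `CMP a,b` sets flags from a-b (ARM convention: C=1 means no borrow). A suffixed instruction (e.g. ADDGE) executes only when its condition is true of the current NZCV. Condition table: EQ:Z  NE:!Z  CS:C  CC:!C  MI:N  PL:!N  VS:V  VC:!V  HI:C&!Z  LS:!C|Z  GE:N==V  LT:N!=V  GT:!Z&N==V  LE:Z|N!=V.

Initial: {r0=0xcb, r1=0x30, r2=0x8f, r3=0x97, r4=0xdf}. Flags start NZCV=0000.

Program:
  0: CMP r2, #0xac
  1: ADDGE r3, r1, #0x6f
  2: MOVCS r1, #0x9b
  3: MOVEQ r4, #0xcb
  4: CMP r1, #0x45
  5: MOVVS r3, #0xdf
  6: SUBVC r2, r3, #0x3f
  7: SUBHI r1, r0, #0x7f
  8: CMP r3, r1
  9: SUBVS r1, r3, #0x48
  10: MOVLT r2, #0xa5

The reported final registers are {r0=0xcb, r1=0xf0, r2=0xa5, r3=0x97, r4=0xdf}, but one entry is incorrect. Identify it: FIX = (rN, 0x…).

[0] flags=1000 → (cmp)
[1] flags=1000 GE?F → skip
[2] flags=1000 CS?F → skip
[3] flags=1000 EQ?F → skip
[4] flags=1000 → (cmp)
[5] flags=1000 VS?F → skip
[6] flags=1000 VC?T → r2=0x58
[7] flags=1000 HI?F → skip
[8] flags=0011 → (cmp)
[9] flags=0011 VS?T → r1=0x4f
[10] flags=0011 LT?T → r2=0xa5

FIX = (r1, 0x4f)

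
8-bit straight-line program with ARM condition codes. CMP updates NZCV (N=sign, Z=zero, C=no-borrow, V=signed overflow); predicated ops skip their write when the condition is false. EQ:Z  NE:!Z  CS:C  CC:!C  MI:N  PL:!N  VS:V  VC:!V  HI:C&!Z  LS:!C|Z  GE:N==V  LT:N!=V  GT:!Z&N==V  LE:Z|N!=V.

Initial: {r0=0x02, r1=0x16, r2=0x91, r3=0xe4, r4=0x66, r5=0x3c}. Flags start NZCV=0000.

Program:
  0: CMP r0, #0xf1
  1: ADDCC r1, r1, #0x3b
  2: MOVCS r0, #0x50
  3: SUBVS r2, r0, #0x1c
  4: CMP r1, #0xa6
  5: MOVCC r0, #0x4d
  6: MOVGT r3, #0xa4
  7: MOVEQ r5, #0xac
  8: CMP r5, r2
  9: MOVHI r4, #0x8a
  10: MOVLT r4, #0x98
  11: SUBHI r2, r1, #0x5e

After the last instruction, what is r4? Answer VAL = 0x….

VAL = 0x66

0: ✓ CMP  NZCV=0000
1: ✓ ADDCC  r1←0x51
2: · MOVCS
3: · SUBVS
4: ✓ CMP  NZCV=1001
5: ✓ MOVCC  r0←0x4d
6: ✓ MOVGT  r3←0xa4
7: · MOVEQ
8: ✓ CMP  NZCV=1001
9: · MOVHI
10: · MOVLT
11: · SUBHI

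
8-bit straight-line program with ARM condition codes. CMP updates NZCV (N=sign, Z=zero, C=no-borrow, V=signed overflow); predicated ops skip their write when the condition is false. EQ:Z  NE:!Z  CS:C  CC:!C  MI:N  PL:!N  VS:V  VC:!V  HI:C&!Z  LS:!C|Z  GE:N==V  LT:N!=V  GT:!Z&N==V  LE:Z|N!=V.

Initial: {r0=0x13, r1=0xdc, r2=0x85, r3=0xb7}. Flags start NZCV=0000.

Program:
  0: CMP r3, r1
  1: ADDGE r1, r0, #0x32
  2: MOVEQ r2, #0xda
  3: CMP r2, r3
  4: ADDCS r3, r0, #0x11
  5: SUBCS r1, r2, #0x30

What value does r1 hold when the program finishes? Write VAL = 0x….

[0] flags=1000 → (cmp)
[1] flags=1000 GE?F → skip
[2] flags=1000 EQ?F → skip
[3] flags=1000 → (cmp)
[4] flags=1000 CS?F → skip
[5] flags=1000 CS?F → skip

VAL = 0xdc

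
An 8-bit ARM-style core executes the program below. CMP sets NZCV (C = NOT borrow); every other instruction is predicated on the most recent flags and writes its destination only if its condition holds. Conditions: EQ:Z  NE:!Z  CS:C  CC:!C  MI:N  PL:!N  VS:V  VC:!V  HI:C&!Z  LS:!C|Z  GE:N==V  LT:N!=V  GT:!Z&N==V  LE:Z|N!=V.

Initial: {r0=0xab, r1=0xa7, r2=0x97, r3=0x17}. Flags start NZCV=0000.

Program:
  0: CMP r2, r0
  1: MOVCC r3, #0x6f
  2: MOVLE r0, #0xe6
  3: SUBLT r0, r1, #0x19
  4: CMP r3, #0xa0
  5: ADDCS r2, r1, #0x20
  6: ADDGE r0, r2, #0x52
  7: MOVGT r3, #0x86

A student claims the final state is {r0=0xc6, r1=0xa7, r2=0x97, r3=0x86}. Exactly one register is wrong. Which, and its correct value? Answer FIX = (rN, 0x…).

FIX = (r0, 0xe9)

[0] flags=1000 → (cmp)
[1] flags=1000 CC?T → r3=0x6f
[2] flags=1000 LE?T → r0=0xe6
[3] flags=1000 LT?T → r0=0x8e
[4] flags=1001 → (cmp)
[5] flags=1001 CS?F → skip
[6] flags=1001 GE?T → r0=0xe9
[7] flags=1001 GT?T → r3=0x86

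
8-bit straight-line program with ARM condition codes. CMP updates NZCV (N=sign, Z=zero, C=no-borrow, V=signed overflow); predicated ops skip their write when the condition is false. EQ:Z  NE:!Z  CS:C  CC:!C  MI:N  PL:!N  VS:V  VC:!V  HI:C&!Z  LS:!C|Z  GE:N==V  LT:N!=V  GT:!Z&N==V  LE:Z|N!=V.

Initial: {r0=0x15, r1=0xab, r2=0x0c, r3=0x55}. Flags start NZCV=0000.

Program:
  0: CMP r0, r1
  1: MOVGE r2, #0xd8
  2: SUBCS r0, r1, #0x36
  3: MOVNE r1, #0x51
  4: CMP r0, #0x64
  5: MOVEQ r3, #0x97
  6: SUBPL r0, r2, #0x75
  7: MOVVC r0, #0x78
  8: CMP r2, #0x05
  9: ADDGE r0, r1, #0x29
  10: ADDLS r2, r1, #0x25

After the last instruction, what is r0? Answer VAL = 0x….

[0] flags=0000 → (cmp)
[1] flags=0000 GE?T → r2=0xd8
[2] flags=0000 CS?F → skip
[3] flags=0000 NE?T → r1=0x51
[4] flags=1000 → (cmp)
[5] flags=1000 EQ?F → skip
[6] flags=1000 PL?F → skip
[7] flags=1000 VC?T → r0=0x78
[8] flags=1010 → (cmp)
[9] flags=1010 GE?F → skip
[10] flags=1010 LS?F → skip

VAL = 0x78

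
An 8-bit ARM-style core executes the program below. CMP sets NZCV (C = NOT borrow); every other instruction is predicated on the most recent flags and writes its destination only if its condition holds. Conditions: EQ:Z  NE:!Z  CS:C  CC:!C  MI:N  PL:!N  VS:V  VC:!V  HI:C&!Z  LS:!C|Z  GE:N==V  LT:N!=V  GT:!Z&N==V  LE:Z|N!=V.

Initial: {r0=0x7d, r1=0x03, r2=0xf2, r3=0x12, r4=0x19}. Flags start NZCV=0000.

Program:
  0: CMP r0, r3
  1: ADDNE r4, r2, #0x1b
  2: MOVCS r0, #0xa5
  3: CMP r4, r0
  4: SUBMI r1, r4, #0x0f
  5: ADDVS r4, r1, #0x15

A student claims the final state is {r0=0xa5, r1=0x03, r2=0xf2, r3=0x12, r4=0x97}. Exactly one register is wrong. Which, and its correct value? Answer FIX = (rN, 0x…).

[0] flags=0010 → (cmp)
[1] flags=0010 NE?T → r4=0x0d
[2] flags=0010 CS?T → r0=0xa5
[3] flags=0000 → (cmp)
[4] flags=0000 MI?F → skip
[5] flags=0000 VS?F → skip

FIX = (r4, 0x0d)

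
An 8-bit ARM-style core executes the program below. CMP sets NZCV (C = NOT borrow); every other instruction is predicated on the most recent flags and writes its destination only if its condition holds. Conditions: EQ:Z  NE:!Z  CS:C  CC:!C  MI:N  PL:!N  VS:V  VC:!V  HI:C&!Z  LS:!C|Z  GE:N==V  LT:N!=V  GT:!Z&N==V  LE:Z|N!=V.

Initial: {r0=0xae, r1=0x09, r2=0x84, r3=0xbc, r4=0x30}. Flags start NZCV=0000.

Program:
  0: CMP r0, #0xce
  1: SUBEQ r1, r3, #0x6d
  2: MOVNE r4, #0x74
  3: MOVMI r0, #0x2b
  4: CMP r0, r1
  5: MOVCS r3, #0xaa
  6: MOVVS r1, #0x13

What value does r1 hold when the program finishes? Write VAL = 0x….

VAL = 0x09

[0] flags=1000 → (cmp)
[1] flags=1000 EQ?F → skip
[2] flags=1000 NE?T → r4=0x74
[3] flags=1000 MI?T → r0=0x2b
[4] flags=0010 → (cmp)
[5] flags=0010 CS?T → r3=0xaa
[6] flags=0010 VS?F → skip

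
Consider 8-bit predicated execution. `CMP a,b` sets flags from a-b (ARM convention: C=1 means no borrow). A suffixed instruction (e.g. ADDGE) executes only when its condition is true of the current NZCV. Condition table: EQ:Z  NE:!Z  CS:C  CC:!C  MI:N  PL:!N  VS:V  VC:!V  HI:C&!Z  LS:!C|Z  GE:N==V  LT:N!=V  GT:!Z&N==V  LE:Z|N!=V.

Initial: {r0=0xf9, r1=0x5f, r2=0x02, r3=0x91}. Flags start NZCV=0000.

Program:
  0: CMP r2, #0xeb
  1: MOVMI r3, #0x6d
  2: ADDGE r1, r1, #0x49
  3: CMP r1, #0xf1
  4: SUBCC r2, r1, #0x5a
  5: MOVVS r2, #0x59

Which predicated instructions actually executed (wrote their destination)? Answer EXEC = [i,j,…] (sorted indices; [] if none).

EXEC = [2,4]

[0] flags=0000 → (cmp)
[1] flags=0000 MI?F → skip
[2] flags=0000 GE?T → r1=0xa8
[3] flags=1000 → (cmp)
[4] flags=1000 CC?T → r2=0x4e
[5] flags=1000 VS?F → skip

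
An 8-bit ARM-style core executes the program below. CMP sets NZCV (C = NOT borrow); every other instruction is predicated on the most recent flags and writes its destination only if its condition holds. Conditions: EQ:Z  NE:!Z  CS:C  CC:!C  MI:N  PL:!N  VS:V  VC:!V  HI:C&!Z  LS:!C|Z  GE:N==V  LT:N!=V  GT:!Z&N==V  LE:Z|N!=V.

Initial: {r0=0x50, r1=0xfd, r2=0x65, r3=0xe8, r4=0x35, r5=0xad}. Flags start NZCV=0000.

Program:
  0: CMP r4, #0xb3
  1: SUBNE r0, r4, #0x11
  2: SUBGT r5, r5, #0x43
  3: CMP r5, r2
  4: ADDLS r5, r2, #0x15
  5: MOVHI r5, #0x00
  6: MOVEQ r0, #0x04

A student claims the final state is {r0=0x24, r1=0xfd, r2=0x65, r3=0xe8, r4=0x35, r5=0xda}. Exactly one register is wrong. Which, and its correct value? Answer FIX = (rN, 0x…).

FIX = (r5, 0x00)

0: ✓ CMP  NZCV=1001
1: ✓ SUBNE  r0←0x24
2: ✓ SUBGT  r5←0x6a
3: ✓ CMP  NZCV=0010
4: · ADDLS
5: ✓ MOVHI  r5←0x00
6: · MOVEQ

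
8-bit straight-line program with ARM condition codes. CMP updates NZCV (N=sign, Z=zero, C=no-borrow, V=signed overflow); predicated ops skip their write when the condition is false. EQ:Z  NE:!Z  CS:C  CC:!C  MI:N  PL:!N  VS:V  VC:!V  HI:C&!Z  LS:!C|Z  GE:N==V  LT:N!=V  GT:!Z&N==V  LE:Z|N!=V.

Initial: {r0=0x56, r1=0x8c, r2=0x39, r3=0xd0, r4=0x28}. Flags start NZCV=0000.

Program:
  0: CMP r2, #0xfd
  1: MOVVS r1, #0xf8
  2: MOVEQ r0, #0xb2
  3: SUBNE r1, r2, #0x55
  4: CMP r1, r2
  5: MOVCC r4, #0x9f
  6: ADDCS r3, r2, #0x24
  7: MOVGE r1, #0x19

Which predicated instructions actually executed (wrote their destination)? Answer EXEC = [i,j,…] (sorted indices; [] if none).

[0] flags=0000 → (cmp)
[1] flags=0000 VS?F → skip
[2] flags=0000 EQ?F → skip
[3] flags=0000 NE?T → r1=0xe4
[4] flags=1010 → (cmp)
[5] flags=1010 CC?F → skip
[6] flags=1010 CS?T → r3=0x5d
[7] flags=1010 GE?F → skip

EXEC = [3,6]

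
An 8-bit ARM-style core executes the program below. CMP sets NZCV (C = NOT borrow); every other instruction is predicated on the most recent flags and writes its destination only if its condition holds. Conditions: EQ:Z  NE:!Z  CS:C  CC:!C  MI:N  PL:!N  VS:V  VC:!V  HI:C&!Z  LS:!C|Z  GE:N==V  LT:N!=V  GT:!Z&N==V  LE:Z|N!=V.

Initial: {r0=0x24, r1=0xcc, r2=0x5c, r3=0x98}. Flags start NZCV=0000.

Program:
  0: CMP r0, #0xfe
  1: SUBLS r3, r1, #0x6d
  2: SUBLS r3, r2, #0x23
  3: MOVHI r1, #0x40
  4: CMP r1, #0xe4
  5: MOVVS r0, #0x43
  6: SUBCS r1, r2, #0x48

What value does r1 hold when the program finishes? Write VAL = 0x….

VAL = 0xcc

0: ✓ CMP  NZCV=0000
1: ✓ SUBLS  r3←0x5f
2: ✓ SUBLS  r3←0x39
3: · MOVHI
4: ✓ CMP  NZCV=1000
5: · MOVVS
6: · SUBCS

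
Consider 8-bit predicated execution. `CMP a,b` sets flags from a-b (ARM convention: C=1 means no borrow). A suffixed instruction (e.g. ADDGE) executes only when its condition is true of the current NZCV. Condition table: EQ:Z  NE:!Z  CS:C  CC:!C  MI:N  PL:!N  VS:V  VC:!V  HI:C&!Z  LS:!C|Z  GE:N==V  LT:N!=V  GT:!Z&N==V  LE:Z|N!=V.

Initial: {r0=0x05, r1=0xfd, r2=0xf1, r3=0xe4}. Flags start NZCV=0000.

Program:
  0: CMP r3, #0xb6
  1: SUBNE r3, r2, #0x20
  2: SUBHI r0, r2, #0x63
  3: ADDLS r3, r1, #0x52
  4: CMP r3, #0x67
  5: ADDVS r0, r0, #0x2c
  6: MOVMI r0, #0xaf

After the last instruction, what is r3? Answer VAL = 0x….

[0] flags=0010 → (cmp)
[1] flags=0010 NE?T → r3=0xd1
[2] flags=0010 HI?T → r0=0x8e
[3] flags=0010 LS?F → skip
[4] flags=0011 → (cmp)
[5] flags=0011 VS?T → r0=0xba
[6] flags=0011 MI?F → skip

VAL = 0xd1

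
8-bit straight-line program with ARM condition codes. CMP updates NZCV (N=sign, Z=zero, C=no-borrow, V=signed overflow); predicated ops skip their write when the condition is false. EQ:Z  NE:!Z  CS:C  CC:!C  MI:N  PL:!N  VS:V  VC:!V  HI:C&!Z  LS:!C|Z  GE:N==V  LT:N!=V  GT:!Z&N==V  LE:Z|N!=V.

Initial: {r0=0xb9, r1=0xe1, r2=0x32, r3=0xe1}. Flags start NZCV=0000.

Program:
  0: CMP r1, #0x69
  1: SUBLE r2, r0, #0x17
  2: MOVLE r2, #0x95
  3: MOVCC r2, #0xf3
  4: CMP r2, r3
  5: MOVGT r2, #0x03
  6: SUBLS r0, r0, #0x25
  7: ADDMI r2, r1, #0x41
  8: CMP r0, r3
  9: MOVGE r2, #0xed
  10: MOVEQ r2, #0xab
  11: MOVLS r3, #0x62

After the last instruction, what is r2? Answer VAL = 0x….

VAL = 0x22

0: ✓ CMP  NZCV=0011
1: ✓ SUBLE  r2←0xa2
2: ✓ MOVLE  r2←0x95
3: · MOVCC
4: ✓ CMP  NZCV=1000
5: · MOVGT
6: ✓ SUBLS  r0←0x94
7: ✓ ADDMI  r2←0x22
8: ✓ CMP  NZCV=1000
9: · MOVGE
10: · MOVEQ
11: ✓ MOVLS  r3←0x62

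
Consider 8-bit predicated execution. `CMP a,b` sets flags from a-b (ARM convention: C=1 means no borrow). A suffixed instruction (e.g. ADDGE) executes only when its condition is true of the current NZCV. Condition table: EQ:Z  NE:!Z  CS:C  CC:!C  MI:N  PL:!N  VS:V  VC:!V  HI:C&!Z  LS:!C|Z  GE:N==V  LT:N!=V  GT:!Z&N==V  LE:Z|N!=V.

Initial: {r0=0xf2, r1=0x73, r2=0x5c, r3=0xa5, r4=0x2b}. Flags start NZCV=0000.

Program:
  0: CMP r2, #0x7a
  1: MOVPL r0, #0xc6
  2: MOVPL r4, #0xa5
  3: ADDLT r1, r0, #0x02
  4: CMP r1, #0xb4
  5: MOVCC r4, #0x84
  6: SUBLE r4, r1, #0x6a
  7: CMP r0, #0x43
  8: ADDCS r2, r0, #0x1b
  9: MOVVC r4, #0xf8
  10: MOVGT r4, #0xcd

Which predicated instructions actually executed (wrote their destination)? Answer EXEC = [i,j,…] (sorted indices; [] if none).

[0] flags=1000 → (cmp)
[1] flags=1000 PL?F → skip
[2] flags=1000 PL?F → skip
[3] flags=1000 LT?T → r1=0xf4
[4] flags=0010 → (cmp)
[5] flags=0010 CC?F → skip
[6] flags=0010 LE?F → skip
[7] flags=1010 → (cmp)
[8] flags=1010 CS?T → r2=0x0d
[9] flags=1010 VC?T → r4=0xf8
[10] flags=1010 GT?F → skip

EXEC = [3,8,9]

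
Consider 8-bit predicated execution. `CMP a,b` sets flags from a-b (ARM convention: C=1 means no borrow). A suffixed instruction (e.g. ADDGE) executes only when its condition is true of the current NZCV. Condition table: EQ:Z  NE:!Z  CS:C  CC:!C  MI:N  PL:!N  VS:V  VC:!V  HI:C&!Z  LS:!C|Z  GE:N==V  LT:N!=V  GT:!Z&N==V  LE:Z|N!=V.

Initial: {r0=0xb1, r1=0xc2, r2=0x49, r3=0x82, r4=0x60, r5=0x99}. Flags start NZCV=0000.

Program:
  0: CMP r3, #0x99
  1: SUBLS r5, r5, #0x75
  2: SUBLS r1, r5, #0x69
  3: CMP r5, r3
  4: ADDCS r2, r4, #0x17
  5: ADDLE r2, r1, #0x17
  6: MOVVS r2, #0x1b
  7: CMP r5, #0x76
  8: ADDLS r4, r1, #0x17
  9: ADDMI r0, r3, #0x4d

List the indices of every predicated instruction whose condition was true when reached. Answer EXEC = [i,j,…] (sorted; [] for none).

EXEC = [1,2,6,8,9]

[0] flags=1000 → (cmp)
[1] flags=1000 LS?T → r5=0x24
[2] flags=1000 LS?T → r1=0xbb
[3] flags=1001 → (cmp)
[4] flags=1001 CS?F → skip
[5] flags=1001 LE?F → skip
[6] flags=1001 VS?T → r2=0x1b
[7] flags=1000 → (cmp)
[8] flags=1000 LS?T → r4=0xd2
[9] flags=1000 MI?T → r0=0xcf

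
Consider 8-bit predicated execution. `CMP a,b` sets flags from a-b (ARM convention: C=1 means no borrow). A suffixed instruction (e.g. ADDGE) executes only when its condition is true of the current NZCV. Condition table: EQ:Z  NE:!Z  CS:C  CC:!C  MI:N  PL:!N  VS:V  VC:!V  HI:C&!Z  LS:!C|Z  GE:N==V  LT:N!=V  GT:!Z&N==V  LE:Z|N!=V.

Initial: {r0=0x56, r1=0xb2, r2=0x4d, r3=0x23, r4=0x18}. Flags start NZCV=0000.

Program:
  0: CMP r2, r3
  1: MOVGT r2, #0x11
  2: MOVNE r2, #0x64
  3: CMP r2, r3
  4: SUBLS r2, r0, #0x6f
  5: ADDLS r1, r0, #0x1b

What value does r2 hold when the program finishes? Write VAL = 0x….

0: ✓ CMP  NZCV=0010
1: ✓ MOVGT  r2←0x11
2: ✓ MOVNE  r2←0x64
3: ✓ CMP  NZCV=0010
4: · SUBLS
5: · ADDLS

VAL = 0x64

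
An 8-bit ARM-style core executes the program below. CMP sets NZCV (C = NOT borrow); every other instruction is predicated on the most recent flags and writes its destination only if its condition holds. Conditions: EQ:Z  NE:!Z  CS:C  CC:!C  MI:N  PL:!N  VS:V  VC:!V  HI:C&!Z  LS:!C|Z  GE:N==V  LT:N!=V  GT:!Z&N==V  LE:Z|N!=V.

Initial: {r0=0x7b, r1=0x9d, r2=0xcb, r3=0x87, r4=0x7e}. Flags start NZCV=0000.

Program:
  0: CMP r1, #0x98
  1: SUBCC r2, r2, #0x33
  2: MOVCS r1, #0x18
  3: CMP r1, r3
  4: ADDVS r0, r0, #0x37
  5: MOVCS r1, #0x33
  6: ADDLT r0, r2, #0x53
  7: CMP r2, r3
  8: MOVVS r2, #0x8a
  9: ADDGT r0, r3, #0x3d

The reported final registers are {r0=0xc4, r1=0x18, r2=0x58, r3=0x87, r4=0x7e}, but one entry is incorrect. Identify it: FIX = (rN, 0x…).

[0] flags=0010 → (cmp)
[1] flags=0010 CC?F → skip
[2] flags=0010 CS?T → r1=0x18
[3] flags=1001 → (cmp)
[4] flags=1001 VS?T → r0=0xb2
[5] flags=1001 CS?F → skip
[6] flags=1001 LT?F → skip
[7] flags=0010 → (cmp)
[8] flags=0010 VS?F → skip
[9] flags=0010 GT?T → r0=0xc4

FIX = (r2, 0xcb)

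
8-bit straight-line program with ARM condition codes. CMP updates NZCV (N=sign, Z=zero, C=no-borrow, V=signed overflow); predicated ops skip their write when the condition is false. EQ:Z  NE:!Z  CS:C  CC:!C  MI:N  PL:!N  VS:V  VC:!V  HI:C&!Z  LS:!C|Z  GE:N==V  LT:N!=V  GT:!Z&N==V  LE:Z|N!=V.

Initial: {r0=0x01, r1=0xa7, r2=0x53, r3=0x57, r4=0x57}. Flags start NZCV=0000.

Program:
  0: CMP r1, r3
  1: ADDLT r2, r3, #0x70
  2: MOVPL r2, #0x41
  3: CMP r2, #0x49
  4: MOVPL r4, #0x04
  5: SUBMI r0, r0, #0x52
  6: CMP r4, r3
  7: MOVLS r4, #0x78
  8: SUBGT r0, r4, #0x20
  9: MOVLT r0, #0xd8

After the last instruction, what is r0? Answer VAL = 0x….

VAL = 0xaf

[0] flags=0011 → (cmp)
[1] flags=0011 LT?T → r2=0xc7
[2] flags=0011 PL?T → r2=0x41
[3] flags=1000 → (cmp)
[4] flags=1000 PL?F → skip
[5] flags=1000 MI?T → r0=0xaf
[6] flags=0110 → (cmp)
[7] flags=0110 LS?T → r4=0x78
[8] flags=0110 GT?F → skip
[9] flags=0110 LT?F → skip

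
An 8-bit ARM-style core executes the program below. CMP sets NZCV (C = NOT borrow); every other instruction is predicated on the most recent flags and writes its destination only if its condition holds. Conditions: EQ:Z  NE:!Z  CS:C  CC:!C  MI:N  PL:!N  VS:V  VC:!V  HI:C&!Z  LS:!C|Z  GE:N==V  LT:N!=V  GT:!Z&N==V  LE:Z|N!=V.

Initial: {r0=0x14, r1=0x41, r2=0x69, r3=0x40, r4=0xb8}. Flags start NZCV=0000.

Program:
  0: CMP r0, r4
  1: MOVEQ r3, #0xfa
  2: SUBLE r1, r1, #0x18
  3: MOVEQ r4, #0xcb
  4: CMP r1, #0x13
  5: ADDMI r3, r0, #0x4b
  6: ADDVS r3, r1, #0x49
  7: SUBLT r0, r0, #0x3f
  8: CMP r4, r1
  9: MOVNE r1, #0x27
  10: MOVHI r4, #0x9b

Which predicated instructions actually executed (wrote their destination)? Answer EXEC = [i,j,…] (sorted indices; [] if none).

0: ✓ CMP  NZCV=0000
1: · MOVEQ
2: · SUBLE
3: · MOVEQ
4: ✓ CMP  NZCV=0010
5: · ADDMI
6: · ADDVS
7: · SUBLT
8: ✓ CMP  NZCV=0011
9: ✓ MOVNE  r1←0x27
10: ✓ MOVHI  r4←0x9b

EXEC = [9,10]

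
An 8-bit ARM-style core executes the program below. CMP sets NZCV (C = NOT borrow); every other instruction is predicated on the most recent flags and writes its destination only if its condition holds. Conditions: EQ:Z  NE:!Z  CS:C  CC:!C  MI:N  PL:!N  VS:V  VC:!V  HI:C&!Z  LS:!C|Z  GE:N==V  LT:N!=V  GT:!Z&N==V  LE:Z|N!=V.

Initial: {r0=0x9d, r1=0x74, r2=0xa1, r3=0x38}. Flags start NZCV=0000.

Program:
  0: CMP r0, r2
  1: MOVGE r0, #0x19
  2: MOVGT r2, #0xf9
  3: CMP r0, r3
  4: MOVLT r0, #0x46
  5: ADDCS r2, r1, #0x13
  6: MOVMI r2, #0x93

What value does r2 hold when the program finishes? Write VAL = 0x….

[0] flags=1000 → (cmp)
[1] flags=1000 GE?F → skip
[2] flags=1000 GT?F → skip
[3] flags=0011 → (cmp)
[4] flags=0011 LT?T → r0=0x46
[5] flags=0011 CS?T → r2=0x87
[6] flags=0011 MI?F → skip

VAL = 0x87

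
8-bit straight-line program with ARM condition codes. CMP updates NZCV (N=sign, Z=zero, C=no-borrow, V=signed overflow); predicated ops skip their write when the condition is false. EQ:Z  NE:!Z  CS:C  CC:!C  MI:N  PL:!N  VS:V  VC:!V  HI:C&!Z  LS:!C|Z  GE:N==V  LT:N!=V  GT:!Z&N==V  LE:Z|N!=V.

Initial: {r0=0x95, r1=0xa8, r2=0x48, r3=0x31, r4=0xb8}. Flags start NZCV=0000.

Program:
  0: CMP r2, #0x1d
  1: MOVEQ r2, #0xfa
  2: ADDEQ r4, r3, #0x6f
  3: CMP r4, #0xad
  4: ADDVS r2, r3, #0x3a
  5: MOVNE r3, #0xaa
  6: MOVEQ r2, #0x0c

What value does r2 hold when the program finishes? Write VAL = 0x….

VAL = 0x48

0: ✓ CMP  NZCV=0010
1: · MOVEQ
2: · ADDEQ
3: ✓ CMP  NZCV=0010
4: · ADDVS
5: ✓ MOVNE  r3←0xaa
6: · MOVEQ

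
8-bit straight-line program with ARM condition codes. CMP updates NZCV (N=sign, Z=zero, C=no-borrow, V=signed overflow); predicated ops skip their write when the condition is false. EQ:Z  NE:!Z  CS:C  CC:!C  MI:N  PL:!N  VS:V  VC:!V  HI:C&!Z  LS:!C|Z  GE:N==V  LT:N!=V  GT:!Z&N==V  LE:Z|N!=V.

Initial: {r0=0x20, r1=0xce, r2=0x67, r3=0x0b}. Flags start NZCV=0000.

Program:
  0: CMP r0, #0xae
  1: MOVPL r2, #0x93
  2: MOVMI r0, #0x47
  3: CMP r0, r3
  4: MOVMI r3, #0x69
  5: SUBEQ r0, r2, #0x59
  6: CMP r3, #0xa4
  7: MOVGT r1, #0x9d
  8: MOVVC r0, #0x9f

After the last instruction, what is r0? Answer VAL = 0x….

VAL = 0x9f

0: ✓ CMP  NZCV=0000
1: ✓ MOVPL  r2←0x93
2: · MOVMI
3: ✓ CMP  NZCV=0010
4: · MOVMI
5: · SUBEQ
6: ✓ CMP  NZCV=0000
7: ✓ MOVGT  r1←0x9d
8: ✓ MOVVC  r0←0x9f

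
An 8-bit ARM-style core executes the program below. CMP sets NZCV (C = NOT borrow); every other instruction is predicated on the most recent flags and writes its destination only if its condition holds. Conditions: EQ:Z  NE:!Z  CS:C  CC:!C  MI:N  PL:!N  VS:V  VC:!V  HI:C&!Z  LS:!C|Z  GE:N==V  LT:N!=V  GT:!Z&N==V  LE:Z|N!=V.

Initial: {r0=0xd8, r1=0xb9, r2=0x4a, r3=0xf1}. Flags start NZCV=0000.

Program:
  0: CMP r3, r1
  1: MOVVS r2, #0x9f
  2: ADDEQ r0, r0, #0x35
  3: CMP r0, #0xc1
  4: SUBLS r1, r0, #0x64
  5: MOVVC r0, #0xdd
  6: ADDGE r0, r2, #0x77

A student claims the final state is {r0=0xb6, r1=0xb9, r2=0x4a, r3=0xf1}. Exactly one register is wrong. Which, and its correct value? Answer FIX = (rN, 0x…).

FIX = (r0, 0xc1)

0: ✓ CMP  NZCV=0010
1: · MOVVS
2: · ADDEQ
3: ✓ CMP  NZCV=0010
4: · SUBLS
5: ✓ MOVVC  r0←0xdd
6: ✓ ADDGE  r0←0xc1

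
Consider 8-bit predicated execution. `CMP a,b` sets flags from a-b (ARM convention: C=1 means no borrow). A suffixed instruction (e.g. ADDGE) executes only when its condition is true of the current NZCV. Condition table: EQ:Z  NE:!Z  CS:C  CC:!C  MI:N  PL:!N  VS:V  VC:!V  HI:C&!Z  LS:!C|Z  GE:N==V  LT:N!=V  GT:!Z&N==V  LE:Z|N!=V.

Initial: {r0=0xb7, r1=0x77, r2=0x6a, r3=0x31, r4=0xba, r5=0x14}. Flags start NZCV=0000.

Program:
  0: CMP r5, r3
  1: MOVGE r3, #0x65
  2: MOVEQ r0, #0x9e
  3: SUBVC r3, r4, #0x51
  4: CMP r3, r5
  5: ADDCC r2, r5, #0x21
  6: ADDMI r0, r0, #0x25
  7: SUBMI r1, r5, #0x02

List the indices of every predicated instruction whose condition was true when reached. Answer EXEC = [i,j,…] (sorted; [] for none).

0: ✓ CMP  NZCV=1000
1: · MOVGE
2: · MOVEQ
3: ✓ SUBVC  r3←0x69
4: ✓ CMP  NZCV=0010
5: · ADDCC
6: · ADDMI
7: · SUBMI

EXEC = [3]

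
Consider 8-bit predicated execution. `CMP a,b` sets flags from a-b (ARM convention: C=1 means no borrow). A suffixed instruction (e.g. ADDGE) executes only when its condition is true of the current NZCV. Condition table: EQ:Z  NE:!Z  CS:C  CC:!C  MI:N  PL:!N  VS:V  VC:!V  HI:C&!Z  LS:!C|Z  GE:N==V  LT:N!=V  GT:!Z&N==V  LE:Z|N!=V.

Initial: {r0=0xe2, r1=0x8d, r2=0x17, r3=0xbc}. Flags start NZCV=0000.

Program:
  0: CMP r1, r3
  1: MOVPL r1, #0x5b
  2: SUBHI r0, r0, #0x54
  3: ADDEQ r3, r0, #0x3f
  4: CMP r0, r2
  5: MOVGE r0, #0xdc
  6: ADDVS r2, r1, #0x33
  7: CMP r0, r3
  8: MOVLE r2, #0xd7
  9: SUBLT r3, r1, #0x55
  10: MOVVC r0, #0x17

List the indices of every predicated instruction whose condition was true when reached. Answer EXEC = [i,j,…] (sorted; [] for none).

[0] flags=1000 → (cmp)
[1] flags=1000 PL?F → skip
[2] flags=1000 HI?F → skip
[3] flags=1000 EQ?F → skip
[4] flags=1010 → (cmp)
[5] flags=1010 GE?F → skip
[6] flags=1010 VS?F → skip
[7] flags=0010 → (cmp)
[8] flags=0010 LE?F → skip
[9] flags=0010 LT?F → skip
[10] flags=0010 VC?T → r0=0x17

EXEC = [10]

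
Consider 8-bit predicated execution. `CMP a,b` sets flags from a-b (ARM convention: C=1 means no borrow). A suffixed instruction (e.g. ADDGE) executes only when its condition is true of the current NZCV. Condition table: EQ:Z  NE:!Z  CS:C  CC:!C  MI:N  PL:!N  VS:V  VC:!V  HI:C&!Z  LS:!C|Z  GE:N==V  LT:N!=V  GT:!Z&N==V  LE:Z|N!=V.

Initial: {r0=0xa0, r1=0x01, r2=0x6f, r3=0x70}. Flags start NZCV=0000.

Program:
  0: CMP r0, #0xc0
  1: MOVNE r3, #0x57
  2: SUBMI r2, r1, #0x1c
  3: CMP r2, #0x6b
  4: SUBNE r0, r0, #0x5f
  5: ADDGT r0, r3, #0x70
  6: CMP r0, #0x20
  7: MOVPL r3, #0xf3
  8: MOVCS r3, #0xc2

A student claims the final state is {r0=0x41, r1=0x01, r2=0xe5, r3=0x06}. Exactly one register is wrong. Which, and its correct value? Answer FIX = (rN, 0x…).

[0] flags=1000 → (cmp)
[1] flags=1000 NE?T → r3=0x57
[2] flags=1000 MI?T → r2=0xe5
[3] flags=0011 → (cmp)
[4] flags=0011 NE?T → r0=0x41
[5] flags=0011 GT?F → skip
[6] flags=0010 → (cmp)
[7] flags=0010 PL?T → r3=0xf3
[8] flags=0010 CS?T → r3=0xc2

FIX = (r3, 0xc2)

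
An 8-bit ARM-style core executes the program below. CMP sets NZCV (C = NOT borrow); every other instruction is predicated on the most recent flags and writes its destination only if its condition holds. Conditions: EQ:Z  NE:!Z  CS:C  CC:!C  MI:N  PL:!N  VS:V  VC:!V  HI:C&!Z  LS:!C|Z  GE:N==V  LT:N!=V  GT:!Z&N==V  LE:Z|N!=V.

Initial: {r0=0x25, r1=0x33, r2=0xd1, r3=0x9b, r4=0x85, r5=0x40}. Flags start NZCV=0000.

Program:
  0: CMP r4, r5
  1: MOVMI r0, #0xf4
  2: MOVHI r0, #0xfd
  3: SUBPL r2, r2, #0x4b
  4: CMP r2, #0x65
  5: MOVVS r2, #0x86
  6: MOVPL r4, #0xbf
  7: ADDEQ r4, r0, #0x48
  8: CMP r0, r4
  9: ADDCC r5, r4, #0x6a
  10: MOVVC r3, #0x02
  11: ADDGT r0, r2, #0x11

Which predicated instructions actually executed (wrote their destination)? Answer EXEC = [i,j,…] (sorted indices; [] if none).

[0] flags=0011 → (cmp)
[1] flags=0011 MI?F → skip
[2] flags=0011 HI?T → r0=0xfd
[3] flags=0011 PL?T → r2=0x86
[4] flags=0011 → (cmp)
[5] flags=0011 VS?T → r2=0x86
[6] flags=0011 PL?T → r4=0xbf
[7] flags=0011 EQ?F → skip
[8] flags=0010 → (cmp)
[9] flags=0010 CC?F → skip
[10] flags=0010 VC?T → r3=0x02
[11] flags=0010 GT?T → r0=0x97

EXEC = [2,3,5,6,10,11]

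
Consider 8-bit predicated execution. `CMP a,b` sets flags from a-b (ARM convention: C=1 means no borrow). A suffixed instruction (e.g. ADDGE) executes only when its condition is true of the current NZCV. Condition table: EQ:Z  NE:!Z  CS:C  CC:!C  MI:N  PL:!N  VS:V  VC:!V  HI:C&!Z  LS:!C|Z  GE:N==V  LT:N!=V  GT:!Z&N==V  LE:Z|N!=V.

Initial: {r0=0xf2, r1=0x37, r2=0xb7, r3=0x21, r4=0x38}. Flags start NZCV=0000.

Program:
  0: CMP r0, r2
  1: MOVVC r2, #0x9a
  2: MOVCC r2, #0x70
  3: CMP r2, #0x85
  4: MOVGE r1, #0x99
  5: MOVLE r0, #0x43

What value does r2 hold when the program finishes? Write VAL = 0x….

[0] flags=0010 → (cmp)
[1] flags=0010 VC?T → r2=0x9a
[2] flags=0010 CC?F → skip
[3] flags=0010 → (cmp)
[4] flags=0010 GE?T → r1=0x99
[5] flags=0010 LE?F → skip

VAL = 0x9a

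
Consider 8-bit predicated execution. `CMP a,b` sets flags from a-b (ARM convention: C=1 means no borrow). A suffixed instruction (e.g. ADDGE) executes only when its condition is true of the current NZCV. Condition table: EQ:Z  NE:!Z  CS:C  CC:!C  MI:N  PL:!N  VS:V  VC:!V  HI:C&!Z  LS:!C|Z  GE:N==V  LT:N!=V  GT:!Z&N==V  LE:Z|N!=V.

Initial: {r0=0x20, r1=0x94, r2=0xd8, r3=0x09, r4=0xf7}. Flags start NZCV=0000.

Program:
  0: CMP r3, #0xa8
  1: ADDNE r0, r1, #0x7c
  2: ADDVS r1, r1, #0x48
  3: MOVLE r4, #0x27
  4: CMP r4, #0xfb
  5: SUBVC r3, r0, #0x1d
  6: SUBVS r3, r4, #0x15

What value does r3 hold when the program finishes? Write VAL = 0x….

VAL = 0xf3

0: ✓ CMP  NZCV=0000
1: ✓ ADDNE  r0←0x10
2: · ADDVS
3: · MOVLE
4: ✓ CMP  NZCV=1000
5: ✓ SUBVC  r3←0xf3
6: · SUBVS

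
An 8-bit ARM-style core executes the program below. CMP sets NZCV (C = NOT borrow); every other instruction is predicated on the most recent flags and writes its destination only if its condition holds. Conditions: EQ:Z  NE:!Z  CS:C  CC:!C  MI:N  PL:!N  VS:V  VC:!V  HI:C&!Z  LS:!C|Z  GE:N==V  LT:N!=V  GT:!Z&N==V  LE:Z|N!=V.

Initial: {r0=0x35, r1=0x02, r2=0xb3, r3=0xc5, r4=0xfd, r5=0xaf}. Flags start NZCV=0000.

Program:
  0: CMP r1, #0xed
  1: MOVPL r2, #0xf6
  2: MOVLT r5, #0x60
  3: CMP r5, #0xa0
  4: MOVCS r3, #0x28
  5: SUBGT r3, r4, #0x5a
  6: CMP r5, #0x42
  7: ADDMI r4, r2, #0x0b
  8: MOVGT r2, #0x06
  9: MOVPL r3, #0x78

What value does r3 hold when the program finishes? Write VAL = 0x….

0: ✓ CMP  NZCV=0000
1: ✓ MOVPL  r2←0xf6
2: · MOVLT
3: ✓ CMP  NZCV=0010
4: ✓ MOVCS  r3←0x28
5: ✓ SUBGT  r3←0xa3
6: ✓ CMP  NZCV=0011
7: · ADDMI
8: · MOVGT
9: ✓ MOVPL  r3←0x78

VAL = 0x78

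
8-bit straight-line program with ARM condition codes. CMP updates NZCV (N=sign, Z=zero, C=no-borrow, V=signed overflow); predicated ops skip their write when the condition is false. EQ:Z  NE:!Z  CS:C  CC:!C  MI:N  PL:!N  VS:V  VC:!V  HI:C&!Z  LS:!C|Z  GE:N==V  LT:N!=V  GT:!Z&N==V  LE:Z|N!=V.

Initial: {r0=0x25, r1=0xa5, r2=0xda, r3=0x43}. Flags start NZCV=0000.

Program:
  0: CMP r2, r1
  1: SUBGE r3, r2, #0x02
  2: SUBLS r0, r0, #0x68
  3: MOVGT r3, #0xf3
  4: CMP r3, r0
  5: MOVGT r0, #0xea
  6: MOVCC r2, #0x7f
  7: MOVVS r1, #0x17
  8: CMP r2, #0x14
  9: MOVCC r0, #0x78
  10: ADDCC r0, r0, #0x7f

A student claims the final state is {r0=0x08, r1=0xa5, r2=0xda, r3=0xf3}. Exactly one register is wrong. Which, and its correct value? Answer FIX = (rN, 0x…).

0: ✓ CMP  NZCV=0010
1: ✓ SUBGE  r3←0xd8
2: · SUBLS
3: ✓ MOVGT  r3←0xf3
4: ✓ CMP  NZCV=1010
5: · MOVGT
6: · MOVCC
7: · MOVVS
8: ✓ CMP  NZCV=1010
9: · MOVCC
10: · ADDCC

FIX = (r0, 0x25)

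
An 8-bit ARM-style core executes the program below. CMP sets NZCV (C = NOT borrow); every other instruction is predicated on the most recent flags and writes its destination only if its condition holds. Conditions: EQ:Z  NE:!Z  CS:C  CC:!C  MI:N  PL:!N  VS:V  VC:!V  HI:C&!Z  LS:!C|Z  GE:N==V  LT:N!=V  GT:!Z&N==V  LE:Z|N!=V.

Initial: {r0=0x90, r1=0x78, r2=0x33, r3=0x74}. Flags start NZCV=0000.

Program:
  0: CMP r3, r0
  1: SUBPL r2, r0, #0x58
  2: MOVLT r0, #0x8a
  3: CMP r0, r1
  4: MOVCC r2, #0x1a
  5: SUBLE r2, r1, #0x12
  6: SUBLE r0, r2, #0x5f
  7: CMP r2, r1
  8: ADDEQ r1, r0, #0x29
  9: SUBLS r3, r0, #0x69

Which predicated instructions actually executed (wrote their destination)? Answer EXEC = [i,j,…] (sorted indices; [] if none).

EXEC = [5,6,9]

[0] flags=1001 → (cmp)
[1] flags=1001 PL?F → skip
[2] flags=1001 LT?F → skip
[3] flags=0011 → (cmp)
[4] flags=0011 CC?F → skip
[5] flags=0011 LE?T → r2=0x66
[6] flags=0011 LE?T → r0=0x07
[7] flags=1000 → (cmp)
[8] flags=1000 EQ?F → skip
[9] flags=1000 LS?T → r3=0x9e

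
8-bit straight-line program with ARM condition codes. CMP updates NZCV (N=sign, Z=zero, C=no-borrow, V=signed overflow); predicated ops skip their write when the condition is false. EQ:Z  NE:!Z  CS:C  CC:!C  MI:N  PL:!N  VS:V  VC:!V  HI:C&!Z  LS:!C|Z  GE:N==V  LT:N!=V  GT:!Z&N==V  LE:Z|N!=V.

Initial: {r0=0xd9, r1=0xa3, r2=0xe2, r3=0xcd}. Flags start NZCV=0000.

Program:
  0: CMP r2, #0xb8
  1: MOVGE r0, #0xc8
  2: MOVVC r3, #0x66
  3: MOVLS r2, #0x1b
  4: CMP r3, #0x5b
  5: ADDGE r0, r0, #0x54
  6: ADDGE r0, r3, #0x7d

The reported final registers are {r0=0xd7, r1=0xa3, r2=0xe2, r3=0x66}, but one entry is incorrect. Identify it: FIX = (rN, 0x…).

FIX = (r0, 0xe3)

[0] flags=0010 → (cmp)
[1] flags=0010 GE?T → r0=0xc8
[2] flags=0010 VC?T → r3=0x66
[3] flags=0010 LS?F → skip
[4] flags=0010 → (cmp)
[5] flags=0010 GE?T → r0=0x1c
[6] flags=0010 GE?T → r0=0xe3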